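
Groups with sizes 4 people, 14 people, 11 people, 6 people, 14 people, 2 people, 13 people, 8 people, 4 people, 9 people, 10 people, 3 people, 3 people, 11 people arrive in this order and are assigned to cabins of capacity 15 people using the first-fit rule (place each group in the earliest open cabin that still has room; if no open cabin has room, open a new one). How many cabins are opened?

9

  4 → cabin 1 (new)  [load 4/15]
  14 → cabin 2 (new)  [load 14/15]
  11 → cabin 1  [load 15/15]
  6 → cabin 3 (new)  [load 6/15]
  14 → cabin 4 (new)  [load 14/15]
  2 → cabin 3  [load 8/15]
  13 → cabin 5 (new)  [load 13/15]
  8 → cabin 6 (new)  [load 8/15]
  4 → cabin 3  [load 12/15]
  9 → cabin 7 (new)  [load 9/15]
  10 → cabin 8 (new)  [load 10/15]
  3 → cabin 3  [load 15/15]
  3 → cabin 6  [load 11/15]
  11 → cabin 9 (new)  [load 11/15]
9 cabins opened.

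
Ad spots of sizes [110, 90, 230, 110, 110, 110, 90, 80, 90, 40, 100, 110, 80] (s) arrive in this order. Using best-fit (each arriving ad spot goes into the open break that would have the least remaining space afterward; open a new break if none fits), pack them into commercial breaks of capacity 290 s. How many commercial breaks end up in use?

5

  110 → break 1 (new)  [load 110/290]
  90 → break 1  [load 200/290]
  230 → break 2 (new)  [load 230/290]
  110 → break 3 (new)  [load 110/290]
  110 → break 3  [load 220/290]
  110 → break 4 (new)  [load 110/290]
  90 → break 1  [load 290/290]
  80 → break 4  [load 190/290]
  90 → break 4  [load 280/290]
  40 → break 2  [load 270/290]
  100 → break 5 (new)  [load 100/290]
  110 → break 5  [load 210/290]
  80 → break 5  [load 290/290]
5 commercial breaks opened.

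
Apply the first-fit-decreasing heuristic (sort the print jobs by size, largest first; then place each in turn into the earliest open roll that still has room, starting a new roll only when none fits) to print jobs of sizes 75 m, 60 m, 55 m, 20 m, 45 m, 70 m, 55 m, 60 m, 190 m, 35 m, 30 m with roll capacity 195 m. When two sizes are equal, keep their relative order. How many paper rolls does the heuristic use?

4

Sorted descending: 190, 75, 70, 60, 60, 55, 55, 45, 35, 30, 20.
  190 → roll 1 (new)  [load 190/195]
  75 → roll 2 (new)  [load 75/195]
  70 → roll 2  [load 145/195]
  60 → roll 3 (new)  [load 60/195]
  60 → roll 3  [load 120/195]
  55 → roll 3  [load 175/195]
  55 → roll 4 (new)  [load 55/195]
  45 → roll 2  [load 190/195]
  35 → roll 4  [load 90/195]
  30 → roll 4  [load 120/195]
  20 → roll 3  [load 195/195]
4 paper rolls opened.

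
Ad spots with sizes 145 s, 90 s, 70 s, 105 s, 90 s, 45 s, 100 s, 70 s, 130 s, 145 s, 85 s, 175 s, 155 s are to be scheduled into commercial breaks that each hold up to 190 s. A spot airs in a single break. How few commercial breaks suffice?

9

Total = 175 + 155 + 145 + 145 + 130 + 105 + 100 + 90 + 90 + 85 + 70 + 70 + 45 = 1405 s.
Lower bound: ⌈1405/190⌉ = 8 commercial breaks.
A packing using 9 commercial breaks:
  break 1: 175 = 175
  break 2: 155 = 155
  break 3: 145 + 45 = 190
  break 4: 145 = 145
  break 5: 130 = 130
  break 6: 105 + 85 = 190
  break 7: 100 + 90 = 190
  break 8: 90 + 70 = 160
  break 9: 70 = 70
No arrangement into 8 commercial breaks stays within capacity, so 9 is optimal.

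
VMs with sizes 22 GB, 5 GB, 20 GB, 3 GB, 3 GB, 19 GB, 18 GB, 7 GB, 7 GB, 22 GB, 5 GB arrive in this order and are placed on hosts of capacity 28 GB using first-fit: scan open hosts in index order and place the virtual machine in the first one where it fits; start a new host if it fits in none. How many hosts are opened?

5

  22 → host 1 (new)  [load 22/28]
  5 → host 1  [load 27/28]
  20 → host 2 (new)  [load 20/28]
  3 → host 2  [load 23/28]
  3 → host 2  [load 26/28]
  19 → host 3 (new)  [load 19/28]
  18 → host 4 (new)  [load 18/28]
  7 → host 3  [load 26/28]
  7 → host 4  [load 25/28]
  22 → host 5 (new)  [load 22/28]
  5 → host 5  [load 27/28]
5 hosts opened.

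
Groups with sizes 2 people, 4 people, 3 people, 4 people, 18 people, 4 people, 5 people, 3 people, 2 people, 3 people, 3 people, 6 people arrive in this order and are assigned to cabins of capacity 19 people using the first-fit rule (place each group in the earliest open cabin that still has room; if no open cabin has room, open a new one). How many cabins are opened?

4

  2 → cabin 1 (new)  [load 2/19]
  4 → cabin 1  [load 6/19]
  3 → cabin 1  [load 9/19]
  4 → cabin 1  [load 13/19]
  18 → cabin 2 (new)  [load 18/19]
  4 → cabin 1  [load 17/19]
  5 → cabin 3 (new)  [load 5/19]
  3 → cabin 3  [load 8/19]
  2 → cabin 1  [load 19/19]
  3 → cabin 3  [load 11/19]
  3 → cabin 3  [load 14/19]
  6 → cabin 4 (new)  [load 6/19]
4 cabins opened.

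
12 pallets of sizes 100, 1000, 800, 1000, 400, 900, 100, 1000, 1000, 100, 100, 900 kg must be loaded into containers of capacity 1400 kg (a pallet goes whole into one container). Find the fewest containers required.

7

Total = 1000 + 1000 + 1000 + 1000 + 900 + 900 + 800 + 400 + 100 + 100 + 100 + 100 = 7400 kg.
Lower bound: ⌈7400/1400⌉ = 6 containers.
Also, 7 pallets each exceed 700 kg, and no two of those can share a container, so at least 7 containers are needed.
A packing using 7 containers:
  container 1: 1000 + 400 = 1400
  container 2: 1000 + 100 + 100 + 100 + 100 = 1400
  container 3: 1000 = 1000
  container 4: 1000 = 1000
  container 5: 900 = 900
  container 6: 900 = 900
  container 7: 800 = 800
This matches the lower bound, so 7 is optimal.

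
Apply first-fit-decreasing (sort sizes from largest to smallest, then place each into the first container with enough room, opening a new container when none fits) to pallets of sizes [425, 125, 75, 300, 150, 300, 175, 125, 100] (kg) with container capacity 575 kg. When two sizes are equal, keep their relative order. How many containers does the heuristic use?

4

Sorted descending: 425, 300, 300, 175, 150, 125, 125, 100, 75.
  425 → container 1 (new)  [load 425/575]
  300 → container 2 (new)  [load 300/575]
  300 → container 3 (new)  [load 300/575]
  175 → container 2  [load 475/575]
  150 → container 1  [load 575/575]
  125 → container 3  [load 425/575]
  125 → container 3  [load 550/575]
  100 → container 2  [load 575/575]
  75 → container 4 (new)  [load 75/575]
4 containers opened.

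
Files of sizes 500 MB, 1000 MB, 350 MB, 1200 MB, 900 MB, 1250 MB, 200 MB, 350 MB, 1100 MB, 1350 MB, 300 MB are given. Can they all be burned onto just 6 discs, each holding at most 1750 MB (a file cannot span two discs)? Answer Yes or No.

A valid assignment using 6 discs:
  disc 1: 1350 + 350 = 1700
  disc 2: 1250 + 500 = 1750
  disc 3: 1200 + 350 + 200 = 1750
  disc 4: 1100 + 300 = 1400
  disc 5: 1000 = 1000
  disc 6: 900 = 900
Every load is within 1750 MB, so 6 discs suffice.

Yes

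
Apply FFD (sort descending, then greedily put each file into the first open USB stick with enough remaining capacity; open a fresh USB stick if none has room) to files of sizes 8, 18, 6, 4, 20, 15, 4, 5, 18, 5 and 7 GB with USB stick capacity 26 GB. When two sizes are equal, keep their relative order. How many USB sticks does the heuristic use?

Sorted descending: 20, 18, 18, 15, 8, 7, 6, 5, 5, 4, 4.
  20 → USB stick 1 (new)  [load 20/26]
  18 → USB stick 2 (new)  [load 18/26]
  18 → USB stick 3 (new)  [load 18/26]
  15 → USB stick 4 (new)  [load 15/26]
  8 → USB stick 2  [load 26/26]
  7 → USB stick 3  [load 25/26]
  6 → USB stick 1  [load 26/26]
  5 → USB stick 4  [load 20/26]
  5 → USB stick 4  [load 25/26]
  4 → USB stick 5 (new)  [load 4/26]
  4 → USB stick 5  [load 8/26]
5 USB sticks opened.

5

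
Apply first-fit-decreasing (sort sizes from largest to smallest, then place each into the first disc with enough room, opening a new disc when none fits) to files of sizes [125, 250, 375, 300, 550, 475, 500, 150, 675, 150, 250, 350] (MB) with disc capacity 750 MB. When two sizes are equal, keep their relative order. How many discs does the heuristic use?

Sorted descending: 675, 550, 500, 475, 375, 350, 300, 250, 250, 150, 150, 125.
  675 → disc 1 (new)  [load 675/750]
  550 → disc 2 (new)  [load 550/750]
  500 → disc 3 (new)  [load 500/750]
  475 → disc 4 (new)  [load 475/750]
  375 → disc 5 (new)  [load 375/750]
  350 → disc 5  [load 725/750]
  300 → disc 6 (new)  [load 300/750]
  250 → disc 3  [load 750/750]
  250 → disc 4  [load 725/750]
  150 → disc 2  [load 700/750]
  150 → disc 6  [load 450/750]
  125 → disc 6  [load 575/750]
6 discs opened.

6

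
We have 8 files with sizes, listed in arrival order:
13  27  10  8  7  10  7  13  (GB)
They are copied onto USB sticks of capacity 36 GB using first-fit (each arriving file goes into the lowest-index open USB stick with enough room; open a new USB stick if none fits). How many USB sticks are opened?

  13 → USB stick 1 (new)  [load 13/36]
  27 → USB stick 2 (new)  [load 27/36]
  10 → USB stick 1  [load 23/36]
  8 → USB stick 1  [load 31/36]
  7 → USB stick 2  [load 34/36]
  10 → USB stick 3 (new)  [load 10/36]
  7 → USB stick 3  [load 17/36]
  13 → USB stick 3  [load 30/36]
3 USB sticks opened.

3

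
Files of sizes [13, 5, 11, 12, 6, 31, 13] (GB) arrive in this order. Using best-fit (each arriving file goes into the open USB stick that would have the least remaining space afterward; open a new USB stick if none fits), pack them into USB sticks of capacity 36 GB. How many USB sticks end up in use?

3

  13 → USB stick 1 (new)  [load 13/36]
  5 → USB stick 1  [load 18/36]
  11 → USB stick 1  [load 29/36]
  12 → USB stick 2 (new)  [load 12/36]
  6 → USB stick 1  [load 35/36]
  31 → USB stick 3 (new)  [load 31/36]
  13 → USB stick 2  [load 25/36]
3 USB sticks opened.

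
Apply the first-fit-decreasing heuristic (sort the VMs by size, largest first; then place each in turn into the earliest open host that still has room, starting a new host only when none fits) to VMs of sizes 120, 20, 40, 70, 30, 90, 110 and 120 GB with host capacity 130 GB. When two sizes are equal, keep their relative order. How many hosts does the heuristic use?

5

Sorted descending: 120, 120, 110, 90, 70, 40, 30, 20.
  120 → host 1 (new)  [load 120/130]
  120 → host 2 (new)  [load 120/130]
  110 → host 3 (new)  [load 110/130]
  90 → host 4 (new)  [load 90/130]
  70 → host 5 (new)  [load 70/130]
  40 → host 4  [load 130/130]
  30 → host 5  [load 100/130]
  20 → host 3  [load 130/130]
5 hosts opened.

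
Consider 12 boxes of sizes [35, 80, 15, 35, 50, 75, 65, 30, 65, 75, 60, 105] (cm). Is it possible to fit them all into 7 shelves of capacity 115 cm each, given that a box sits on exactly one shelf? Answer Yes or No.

A valid assignment using 7 shelves:
  shelf 1: 105 = 105
  shelf 2: 80 + 35 = 115
  shelf 3: 75 + 35 = 110
  shelf 4: 75 + 30 = 105
  shelf 5: 65 + 50 = 115
  shelf 6: 65 + 15 = 80
  shelf 7: 60 = 60
Every load is within 115 cm, so 7 shelves suffice.

Yes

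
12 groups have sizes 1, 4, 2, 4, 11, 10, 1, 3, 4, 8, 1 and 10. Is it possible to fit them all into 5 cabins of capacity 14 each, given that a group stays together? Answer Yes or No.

Yes

A valid assignment using 5 cabins:
  cabin 1: 11 + 3 = 14
  cabin 2: 10 + 4 = 14
  cabin 3: 10 + 4 = 14
  cabin 4: 8 + 4 + 2 = 14
  cabin 5: 1 + 1 + 1 = 3
Every load is within 14, so 5 cabins suffice.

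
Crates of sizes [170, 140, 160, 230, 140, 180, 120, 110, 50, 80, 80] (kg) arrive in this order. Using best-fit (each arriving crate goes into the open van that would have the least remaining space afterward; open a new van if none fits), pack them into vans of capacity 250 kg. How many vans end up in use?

  170 → van 1 (new)  [load 170/250]
  140 → van 2 (new)  [load 140/250]
  160 → van 3 (new)  [load 160/250]
  230 → van 4 (new)  [load 230/250]
  140 → van 5 (new)  [load 140/250]
  180 → van 6 (new)  [load 180/250]
  120 → van 7 (new)  [load 120/250]
  110 → van 2  [load 250/250]
  50 → van 6  [load 230/250]
  80 → van 1  [load 250/250]
  80 → van 3  [load 240/250]
7 vans opened.

7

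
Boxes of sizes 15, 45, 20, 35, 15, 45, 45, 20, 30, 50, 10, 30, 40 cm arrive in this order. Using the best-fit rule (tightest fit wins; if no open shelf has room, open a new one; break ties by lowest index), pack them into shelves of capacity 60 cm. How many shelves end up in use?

  15 → shelf 1 (new)  [load 15/60]
  45 → shelf 1  [load 60/60]
  20 → shelf 2 (new)  [load 20/60]
  35 → shelf 2  [load 55/60]
  15 → shelf 3 (new)  [load 15/60]
  45 → shelf 3  [load 60/60]
  45 → shelf 4 (new)  [load 45/60]
  20 → shelf 5 (new)  [load 20/60]
  30 → shelf 5  [load 50/60]
  50 → shelf 6 (new)  [load 50/60]
  10 → shelf 5  [load 60/60]
  30 → shelf 7 (new)  [load 30/60]
  40 → shelf 8 (new)  [load 40/60]
8 shelves opened.

8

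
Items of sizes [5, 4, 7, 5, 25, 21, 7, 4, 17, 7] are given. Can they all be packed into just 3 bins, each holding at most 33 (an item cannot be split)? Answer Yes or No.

Total = 102; ⌈102/33⌉ = 4.
At least 4 bins are required, but only 3 are allowed.

No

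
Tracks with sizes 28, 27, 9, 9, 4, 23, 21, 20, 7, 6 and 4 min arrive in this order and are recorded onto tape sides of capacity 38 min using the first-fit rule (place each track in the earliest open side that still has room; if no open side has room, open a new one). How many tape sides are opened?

5

  28 → side 1 (new)  [load 28/38]
  27 → side 2 (new)  [load 27/38]
  9 → side 1  [load 37/38]
  9 → side 2  [load 36/38]
  4 → side 3 (new)  [load 4/38]
  23 → side 3  [load 27/38]
  21 → side 4 (new)  [load 21/38]
  20 → side 5 (new)  [load 20/38]
  7 → side 3  [load 34/38]
  6 → side 4  [load 27/38]
  4 → side 3  [load 38/38]
5 tape sides opened.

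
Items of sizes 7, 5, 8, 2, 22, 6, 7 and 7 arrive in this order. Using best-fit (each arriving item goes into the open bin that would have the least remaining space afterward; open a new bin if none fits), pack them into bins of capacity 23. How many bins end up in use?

  7 → bin 1 (new)  [load 7/23]
  5 → bin 1  [load 12/23]
  8 → bin 1  [load 20/23]
  2 → bin 1  [load 22/23]
  22 → bin 2 (new)  [load 22/23]
  6 → bin 3 (new)  [load 6/23]
  7 → bin 3  [load 13/23]
  7 → bin 3  [load 20/23]
3 bins opened.

3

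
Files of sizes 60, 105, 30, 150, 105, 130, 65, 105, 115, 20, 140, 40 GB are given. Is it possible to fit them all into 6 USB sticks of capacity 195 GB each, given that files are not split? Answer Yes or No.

Total = 1065 GB; ⌈1065/195⌉ = 6.
7 files each exceed half the capacity and cannot share a USB stick, forcing at least 7 USB sticks.
At least 7 USB sticks are required, but only 6 are allowed.

No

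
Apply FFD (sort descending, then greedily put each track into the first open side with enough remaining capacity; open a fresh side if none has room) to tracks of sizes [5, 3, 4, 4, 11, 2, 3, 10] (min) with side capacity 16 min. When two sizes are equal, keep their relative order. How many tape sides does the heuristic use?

Sorted descending: 11, 10, 5, 4, 4, 3, 3, 2.
  11 → side 1 (new)  [load 11/16]
  10 → side 2 (new)  [load 10/16]
  5 → side 1  [load 16/16]
  4 → side 2  [load 14/16]
  4 → side 3 (new)  [load 4/16]
  3 → side 3  [load 7/16]
  3 → side 3  [load 10/16]
  2 → side 2  [load 16/16]
3 tape sides opened.

3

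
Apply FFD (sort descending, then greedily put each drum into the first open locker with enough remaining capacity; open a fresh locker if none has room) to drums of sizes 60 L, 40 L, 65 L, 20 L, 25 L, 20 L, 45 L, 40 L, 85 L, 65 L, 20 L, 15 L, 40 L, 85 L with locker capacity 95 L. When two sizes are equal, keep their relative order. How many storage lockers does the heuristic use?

8

Sorted descending: 85, 85, 65, 65, 60, 45, 40, 40, 40, 25, 20, 20, 20, 15.
  85 → locker 1 (new)  [load 85/95]
  85 → locker 2 (new)  [load 85/95]
  65 → locker 3 (new)  [load 65/95]
  65 → locker 4 (new)  [load 65/95]
  60 → locker 5 (new)  [load 60/95]
  45 → locker 6 (new)  [load 45/95]
  40 → locker 6  [load 85/95]
  40 → locker 7 (new)  [load 40/95]
  40 → locker 7  [load 80/95]
  25 → locker 3  [load 90/95]
  20 → locker 4  [load 85/95]
  20 → locker 5  [load 80/95]
  20 → locker 8 (new)  [load 20/95]
  15 → locker 5  [load 95/95]
8 storage lockers opened.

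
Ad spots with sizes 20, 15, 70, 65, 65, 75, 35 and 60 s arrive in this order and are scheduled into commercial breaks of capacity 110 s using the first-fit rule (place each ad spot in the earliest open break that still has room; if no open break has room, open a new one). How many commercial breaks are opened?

5

  20 → break 1 (new)  [load 20/110]
  15 → break 1  [load 35/110]
  70 → break 1  [load 105/110]
  65 → break 2 (new)  [load 65/110]
  65 → break 3 (new)  [load 65/110]
  75 → break 4 (new)  [load 75/110]
  35 → break 2  [load 100/110]
  60 → break 5 (new)  [load 60/110]
5 commercial breaks opened.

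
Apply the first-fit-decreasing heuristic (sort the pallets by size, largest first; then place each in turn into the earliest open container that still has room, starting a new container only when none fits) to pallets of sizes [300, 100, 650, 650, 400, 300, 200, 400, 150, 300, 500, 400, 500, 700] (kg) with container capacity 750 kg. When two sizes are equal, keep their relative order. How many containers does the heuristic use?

Sorted descending: 700, 650, 650, 500, 500, 400, 400, 400, 300, 300, 300, 200, 150, 100.
  700 → container 1 (new)  [load 700/750]
  650 → container 2 (new)  [load 650/750]
  650 → container 3 (new)  [load 650/750]
  500 → container 4 (new)  [load 500/750]
  500 → container 5 (new)  [load 500/750]
  400 → container 6 (new)  [load 400/750]
  400 → container 7 (new)  [load 400/750]
  400 → container 8 (new)  [load 400/750]
  300 → container 6  [load 700/750]
  300 → container 7  [load 700/750]
  300 → container 8  [load 700/750]
  200 → container 4  [load 700/750]
  150 → container 5  [load 650/750]
  100 → container 2  [load 750/750]
8 containers opened.

8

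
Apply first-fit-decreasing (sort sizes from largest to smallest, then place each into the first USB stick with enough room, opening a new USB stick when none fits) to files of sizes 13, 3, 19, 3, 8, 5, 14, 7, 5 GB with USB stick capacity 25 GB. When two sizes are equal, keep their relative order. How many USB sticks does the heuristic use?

4

Sorted descending: 19, 14, 13, 8, 7, 5, 5, 3, 3.
  19 → USB stick 1 (new)  [load 19/25]
  14 → USB stick 2 (new)  [load 14/25]
  13 → USB stick 3 (new)  [load 13/25]
  8 → USB stick 2  [load 22/25]
  7 → USB stick 3  [load 20/25]
  5 → USB stick 1  [load 24/25]
  5 → USB stick 3  [load 25/25]
  3 → USB stick 2  [load 25/25]
  3 → USB stick 4 (new)  [load 3/25]
4 USB sticks opened.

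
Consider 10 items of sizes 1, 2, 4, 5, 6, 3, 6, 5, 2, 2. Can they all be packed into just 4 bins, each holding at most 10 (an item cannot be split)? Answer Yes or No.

A valid assignment using 4 bins:
  bin 1: 6 + 4 = 10
  bin 2: 6 + 3 + 1 = 10
  bin 3: 5 + 5 = 10
  bin 4: 2 + 2 + 2 = 6
Every load is within 10, so 4 bins suffice.

Yes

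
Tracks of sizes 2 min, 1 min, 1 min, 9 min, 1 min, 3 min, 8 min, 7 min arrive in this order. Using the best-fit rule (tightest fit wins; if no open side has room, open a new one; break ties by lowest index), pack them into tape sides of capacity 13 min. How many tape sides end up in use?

  2 → side 1 (new)  [load 2/13]
  1 → side 1  [load 3/13]
  1 → side 1  [load 4/13]
  9 → side 1  [load 13/13]
  1 → side 2 (new)  [load 1/13]
  3 → side 2  [load 4/13]
  8 → side 2  [load 12/13]
  7 → side 3 (new)  [load 7/13]
3 tape sides opened.

3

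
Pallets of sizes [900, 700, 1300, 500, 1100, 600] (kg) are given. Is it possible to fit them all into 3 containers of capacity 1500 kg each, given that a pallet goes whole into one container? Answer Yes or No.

No

Total = 5100 kg; ⌈5100/1500⌉ = 4.
At least 4 containers are required, but only 3 are allowed.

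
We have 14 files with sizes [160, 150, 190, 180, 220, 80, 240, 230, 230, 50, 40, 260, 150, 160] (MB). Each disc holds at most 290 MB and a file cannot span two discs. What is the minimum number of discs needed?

11

Total = 260 + 240 + 230 + 230 + 220 + 190 + 180 + 160 + 160 + 150 + 150 + 80 + 50 + 40 = 2340 MB.
Lower bound: ⌈2340/290⌉ = 9 discs.
Also, 11 files each exceed 145 MB, and no two of those can share a disc, so at least 11 discs are needed.
A packing using 11 discs:
  disc 1: 260 = 260
  disc 2: 240 + 50 = 290
  disc 3: 230 + 40 = 270
  disc 4: 230 = 230
  disc 5: 220 = 220
  disc 6: 190 + 80 = 270
  disc 7: 180 = 180
  disc 8: 160 = 160
  disc 9: 160 = 160
  disc 10: 150 = 150
  disc 11: 150 = 150
This matches the lower bound, so 11 is optimal.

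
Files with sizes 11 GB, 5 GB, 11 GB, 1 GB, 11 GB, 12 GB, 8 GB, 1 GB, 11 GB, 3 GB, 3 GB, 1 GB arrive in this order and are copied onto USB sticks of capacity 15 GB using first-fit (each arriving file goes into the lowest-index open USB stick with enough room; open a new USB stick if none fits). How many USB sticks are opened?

6

  11 → USB stick 1 (new)  [load 11/15]
  5 → USB stick 2 (new)  [load 5/15]
  11 → USB stick 3 (new)  [load 11/15]
  1 → USB stick 1  [load 12/15]
  11 → USB stick 4 (new)  [load 11/15]
  12 → USB stick 5 (new)  [load 12/15]
  8 → USB stick 2  [load 13/15]
  1 → USB stick 1  [load 13/15]
  11 → USB stick 6 (new)  [load 11/15]
  3 → USB stick 3  [load 14/15]
  3 → USB stick 4  [load 14/15]
  1 → USB stick 1  [load 14/15]
6 USB sticks opened.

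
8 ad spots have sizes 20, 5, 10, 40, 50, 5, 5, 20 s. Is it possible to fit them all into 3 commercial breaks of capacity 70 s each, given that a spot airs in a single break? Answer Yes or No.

A valid assignment using 3 commercial breaks:
  break 1: 50 + 20 = 70
  break 2: 40 + 20 + 10 = 70
  break 3: 5 + 5 + 5 = 15
Every load is within 70 s, so 3 commercial breaks suffice.

Yes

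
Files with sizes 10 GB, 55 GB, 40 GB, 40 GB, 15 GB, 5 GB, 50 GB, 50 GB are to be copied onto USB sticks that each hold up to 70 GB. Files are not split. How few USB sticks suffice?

Total = 55 + 50 + 50 + 40 + 40 + 15 + 10 + 5 = 265 GB.
Lower bound: ⌈265/70⌉ = 4 USB sticks.
Also, 5 files each exceed 35 GB, and no two of those can share a USB stick, so at least 5 USB sticks are needed.
A packing using 5 USB sticks:
  USB stick 1: 55 + 15 = 70
  USB stick 2: 50 + 10 + 5 = 65
  USB stick 3: 50 = 50
  USB stick 4: 40 = 40
  USB stick 5: 40 = 40
This matches the lower bound, so 5 is optimal.

5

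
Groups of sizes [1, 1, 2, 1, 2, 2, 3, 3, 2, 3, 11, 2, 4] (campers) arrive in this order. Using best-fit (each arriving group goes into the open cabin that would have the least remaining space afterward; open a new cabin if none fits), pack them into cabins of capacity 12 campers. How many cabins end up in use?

  1 → cabin 1 (new)  [load 1/12]
  1 → cabin 1  [load 2/12]
  2 → cabin 1  [load 4/12]
  1 → cabin 1  [load 5/12]
  2 → cabin 1  [load 7/12]
  2 → cabin 1  [load 9/12]
  3 → cabin 1  [load 12/12]
  3 → cabin 2 (new)  [load 3/12]
  2 → cabin 2  [load 5/12]
  3 → cabin 2  [load 8/12]
  11 → cabin 3 (new)  [load 11/12]
  2 → cabin 2  [load 10/12]
  4 → cabin 4 (new)  [load 4/12]
4 cabins opened.

4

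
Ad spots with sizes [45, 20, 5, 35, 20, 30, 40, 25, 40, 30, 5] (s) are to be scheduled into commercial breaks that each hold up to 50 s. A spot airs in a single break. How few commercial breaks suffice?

Total = 45 + 40 + 40 + 35 + 30 + 30 + 25 + 20 + 20 + 5 + 5 = 295 s.
Lower bound: ⌈295/50⌉ = 6 commercial breaks.
A packing using 7 commercial breaks:
  break 1: 45 + 5 = 50
  break 2: 40 + 5 = 45
  break 3: 40 = 40
  break 4: 35 = 35
  break 5: 30 + 20 = 50
  break 6: 30 + 20 = 50
  break 7: 25 = 25
No arrangement into 6 commercial breaks stays within capacity, so 7 is optimal.

7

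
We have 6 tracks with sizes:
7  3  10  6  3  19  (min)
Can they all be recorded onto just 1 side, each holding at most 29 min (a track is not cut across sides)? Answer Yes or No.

Total = 48 min; ⌈48/29⌉ = 2.
At least 2 tape sides are required, but only 1 is allowed.

No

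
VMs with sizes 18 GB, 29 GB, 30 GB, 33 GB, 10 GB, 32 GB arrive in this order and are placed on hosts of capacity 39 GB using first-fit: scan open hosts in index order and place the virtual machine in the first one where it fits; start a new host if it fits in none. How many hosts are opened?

5

  18 → host 1 (new)  [load 18/39]
  29 → host 2 (new)  [load 29/39]
  30 → host 3 (new)  [load 30/39]
  33 → host 4 (new)  [load 33/39]
  10 → host 1  [load 28/39]
  32 → host 5 (new)  [load 32/39]
5 hosts opened.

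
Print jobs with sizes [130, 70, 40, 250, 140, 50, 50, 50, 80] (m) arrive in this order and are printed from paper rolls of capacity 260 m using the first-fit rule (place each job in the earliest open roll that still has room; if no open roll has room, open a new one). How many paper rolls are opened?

  130 → roll 1 (new)  [load 130/260]
  70 → roll 1  [load 200/260]
  40 → roll 1  [load 240/260]
  250 → roll 2 (new)  [load 250/260]
  140 → roll 3 (new)  [load 140/260]
  50 → roll 3  [load 190/260]
  50 → roll 3  [load 240/260]
  50 → roll 4 (new)  [load 50/260]
  80 → roll 4  [load 130/260]
4 paper rolls opened.

4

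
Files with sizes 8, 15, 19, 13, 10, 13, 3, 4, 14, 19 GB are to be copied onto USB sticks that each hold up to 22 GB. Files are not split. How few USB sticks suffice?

Total = 19 + 19 + 15 + 14 + 13 + 13 + 10 + 8 + 4 + 3 = 118 GB.
Lower bound: ⌈118/22⌉ = 6 USB sticks.
A packing using 7 USB sticks:
  USB stick 1: 19 + 3 = 22
  USB stick 2: 19 = 19
  USB stick 3: 15 + 4 = 19
  USB stick 4: 14 + 8 = 22
  USB stick 5: 13 = 13
  USB stick 6: 13 = 13
  USB stick 7: 10 = 10
No arrangement into 6 USB sticks stays within capacity, so 7 is optimal.

7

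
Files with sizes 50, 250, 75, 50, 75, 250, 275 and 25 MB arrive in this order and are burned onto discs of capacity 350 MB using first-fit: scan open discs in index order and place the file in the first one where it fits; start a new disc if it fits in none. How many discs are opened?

4

  50 → disc 1 (new)  [load 50/350]
  250 → disc 1  [load 300/350]
  75 → disc 2 (new)  [load 75/350]
  50 → disc 1  [load 350/350]
  75 → disc 2  [load 150/350]
  250 → disc 3 (new)  [load 250/350]
  275 → disc 4 (new)  [load 275/350]
  25 → disc 2  [load 175/350]
4 discs opened.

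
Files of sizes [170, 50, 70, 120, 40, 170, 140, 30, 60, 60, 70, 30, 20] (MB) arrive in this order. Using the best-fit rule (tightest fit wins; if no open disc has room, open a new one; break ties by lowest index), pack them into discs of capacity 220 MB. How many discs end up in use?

  170 → disc 1 (new)  [load 170/220]
  50 → disc 1  [load 220/220]
  70 → disc 2 (new)  [load 70/220]
  120 → disc 2  [load 190/220]
  40 → disc 3 (new)  [load 40/220]
  170 → disc 3  [load 210/220]
  140 → disc 4 (new)  [load 140/220]
  30 → disc 2  [load 220/220]
  60 → disc 4  [load 200/220]
  60 → disc 5 (new)  [load 60/220]
  70 → disc 5  [load 130/220]
  30 → disc 5  [load 160/220]
  20 → disc 4  [load 220/220]
5 discs opened.

5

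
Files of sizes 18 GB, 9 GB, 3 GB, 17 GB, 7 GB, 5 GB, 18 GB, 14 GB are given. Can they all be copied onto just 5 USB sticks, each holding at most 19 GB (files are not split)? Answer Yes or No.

Yes

A valid assignment using 5 USB sticks:
  USB stick 1: 18 = 18
  USB stick 2: 18 = 18
  USB stick 3: 17 = 17
  USB stick 4: 14 + 5 = 19
  USB stick 5: 9 + 7 + 3 = 19
Every load is within 19 GB, so 5 USB sticks suffice.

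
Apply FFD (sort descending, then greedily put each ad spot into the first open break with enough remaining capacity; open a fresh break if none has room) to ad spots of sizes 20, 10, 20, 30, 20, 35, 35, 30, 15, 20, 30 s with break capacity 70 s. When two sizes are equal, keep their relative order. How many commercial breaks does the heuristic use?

4

Sorted descending: 35, 35, 30, 30, 30, 20, 20, 20, 20, 15, 10.
  35 → break 1 (new)  [load 35/70]
  35 → break 1  [load 70/70]
  30 → break 2 (new)  [load 30/70]
  30 → break 2  [load 60/70]
  30 → break 3 (new)  [load 30/70]
  20 → break 3  [load 50/70]
  20 → break 3  [load 70/70]
  20 → break 4 (new)  [load 20/70]
  20 → break 4  [load 40/70]
  15 → break 4  [load 55/70]
  10 → break 2  [load 70/70]
4 commercial breaks opened.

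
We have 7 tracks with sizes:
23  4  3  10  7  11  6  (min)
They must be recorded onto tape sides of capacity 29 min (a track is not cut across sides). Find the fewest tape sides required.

3

Total = 23 + 11 + 10 + 7 + 6 + 4 + 3 = 64 min.
Lower bound: ⌈64/29⌉ = 3 tape sides.
A packing using 3 tape sides:
  side 1: 23 + 6 = 29
  side 2: 11 + 10 + 7 = 28
  side 3: 4 + 3 = 7
This matches the lower bound, so 3 is optimal.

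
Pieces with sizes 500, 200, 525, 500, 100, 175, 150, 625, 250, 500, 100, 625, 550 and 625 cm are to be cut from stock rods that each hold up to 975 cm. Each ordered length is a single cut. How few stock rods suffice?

8

Total = 625 + 625 + 625 + 550 + 525 + 500 + 500 + 500 + 250 + 200 + 175 + 150 + 100 + 100 = 5425 cm.
Lower bound: ⌈5425/975⌉ = 6 stock rods.
Also, 8 pieces each exceed 975/2 cm, and no two of those can share a stock rod, so at least 8 stock rods are needed.
A packing using 8 stock rods:
  stock rod 1: 625 + 250 + 100 = 975
  stock rod 2: 625 + 200 + 150 = 975
  stock rod 3: 625 + 175 + 100 = 900
  stock rod 4: 550 = 550
  stock rod 5: 525 = 525
  stock rod 6: 500 = 500
  stock rod 7: 500 = 500
  stock rod 8: 500 = 500
This matches the lower bound, so 8 is optimal.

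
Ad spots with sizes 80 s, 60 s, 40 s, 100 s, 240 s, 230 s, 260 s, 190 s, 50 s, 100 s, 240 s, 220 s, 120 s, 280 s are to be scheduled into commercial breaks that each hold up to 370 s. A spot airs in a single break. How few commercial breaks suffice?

Total = 280 + 260 + 240 + 240 + 230 + 220 + 190 + 120 + 100 + 100 + 80 + 60 + 50 + 40 = 2210 s.
Lower bound: ⌈2210/370⌉ = 6 commercial breaks.
Also, 7 ad spots each exceed 185 s, and no two of those can share a break, so at least 7 commercial breaks are needed.
A packing using 7 commercial breaks:
  break 1: 280 + 80 = 360
  break 2: 260 + 100 = 360
  break 3: 240 + 120 = 360
  break 4: 240 + 100 = 340
  break 5: 230 + 60 + 50 = 340
  break 6: 220 + 40 = 260
  break 7: 190 = 190
This matches the lower bound, so 7 is optimal.

7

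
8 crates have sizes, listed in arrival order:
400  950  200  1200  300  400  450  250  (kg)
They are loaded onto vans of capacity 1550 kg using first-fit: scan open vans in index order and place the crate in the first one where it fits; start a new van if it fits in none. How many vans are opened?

  400 → van 1 (new)  [load 400/1550]
  950 → van 1  [load 1350/1550]
  200 → van 1  [load 1550/1550]
  1200 → van 2 (new)  [load 1200/1550]
  300 → van 2  [load 1500/1550]
  400 → van 3 (new)  [load 400/1550]
  450 → van 3  [load 850/1550]
  250 → van 3  [load 1100/1550]
3 vans opened.

3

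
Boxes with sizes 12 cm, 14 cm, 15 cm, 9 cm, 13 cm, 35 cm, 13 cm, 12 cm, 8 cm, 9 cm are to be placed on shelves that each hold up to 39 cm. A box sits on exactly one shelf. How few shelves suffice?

Total = 35 + 15 + 14 + 13 + 13 + 12 + 12 + 9 + 9 + 8 = 140 cm.
Lower bound: ⌈140/39⌉ = 4 shelves.
A packing using 4 shelves:
  shelf 1: 35 = 35
  shelf 2: 15 + 14 + 9 = 38
  shelf 3: 13 + 13 + 12 = 38
  shelf 4: 12 + 9 + 8 = 29
This matches the lower bound, so 4 is optimal.

4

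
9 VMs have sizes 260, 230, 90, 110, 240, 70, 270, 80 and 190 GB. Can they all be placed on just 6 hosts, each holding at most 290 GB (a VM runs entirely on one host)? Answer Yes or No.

Yes

A valid assignment using 6 hosts:
  host 1: 270 = 270
  host 2: 260 = 260
  host 3: 240 = 240
  host 4: 230 = 230
  host 5: 190 + 90 = 280
  host 6: 110 + 80 + 70 = 260
Every load is within 290 GB, so 6 hosts suffice.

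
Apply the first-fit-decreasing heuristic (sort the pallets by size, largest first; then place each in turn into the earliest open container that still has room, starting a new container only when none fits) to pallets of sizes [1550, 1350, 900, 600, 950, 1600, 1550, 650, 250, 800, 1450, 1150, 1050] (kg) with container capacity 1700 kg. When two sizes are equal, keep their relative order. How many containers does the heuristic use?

Sorted descending: 1600, 1550, 1550, 1450, 1350, 1150, 1050, 950, 900, 800, 650, 600, 250.
  1600 → container 1 (new)  [load 1600/1700]
  1550 → container 2 (new)  [load 1550/1700]
  1550 → container 3 (new)  [load 1550/1700]
  1450 → container 4 (new)  [load 1450/1700]
  1350 → container 5 (new)  [load 1350/1700]
  1150 → container 6 (new)  [load 1150/1700]
  1050 → container 7 (new)  [load 1050/1700]
  950 → container 8 (new)  [load 950/1700]
  900 → container 9 (new)  [load 900/1700]
  800 → container 9  [load 1700/1700]
  650 → container 7  [load 1700/1700]
  600 → container 8  [load 1550/1700]
  250 → container 4  [load 1700/1700]
9 containers opened.

9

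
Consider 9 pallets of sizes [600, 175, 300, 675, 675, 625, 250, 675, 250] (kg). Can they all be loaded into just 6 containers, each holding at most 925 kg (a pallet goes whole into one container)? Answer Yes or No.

Yes

A valid assignment using 5 containers:
  container 1: 675 + 250 = 925
  container 2: 675 + 250 = 925
  container 3: 675 + 175 = 850
  container 4: 625 + 300 = 925
  container 5: 600 = 600
That uses only 5 ≤ 6, so 6 containers are enough.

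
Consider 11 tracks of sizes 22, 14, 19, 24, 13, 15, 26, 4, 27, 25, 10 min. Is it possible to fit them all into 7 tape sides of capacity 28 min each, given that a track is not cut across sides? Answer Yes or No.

Total = 199 min; ⌈199/28⌉ = 8.
At least 8 tape sides are required, but only 7 are allowed.

No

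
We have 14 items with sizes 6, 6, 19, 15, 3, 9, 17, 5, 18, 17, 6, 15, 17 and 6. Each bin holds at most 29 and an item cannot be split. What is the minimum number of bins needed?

Total = 19 + 18 + 17 + 17 + 17 + 15 + 15 + 9 + 6 + 6 + 6 + 6 + 5 + 3 = 159.
Lower bound: ⌈159/29⌉ = 6 bins.
Also, 7 items each exceed 29/2, and no two of those can share a bin, so at least 7 bins are needed.
A packing using 7 bins:
  bin 1: 19 + 9 = 28
  bin 2: 18 + 6 + 5 = 29
  bin 3: 17 + 6 + 6 = 29
  bin 4: 17 + 6 + 3 = 26
  bin 5: 17 = 17
  bin 6: 15 = 15
  bin 7: 15 = 15
This matches the lower bound, so 7 is optimal.

7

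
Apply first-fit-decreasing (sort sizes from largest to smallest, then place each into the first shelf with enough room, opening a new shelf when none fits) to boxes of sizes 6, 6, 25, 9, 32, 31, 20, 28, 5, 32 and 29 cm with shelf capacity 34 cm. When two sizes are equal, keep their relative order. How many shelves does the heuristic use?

Sorted descending: 32, 32, 31, 29, 28, 25, 20, 9, 6, 6, 5.
  32 → shelf 1 (new)  [load 32/34]
  32 → shelf 2 (new)  [load 32/34]
  31 → shelf 3 (new)  [load 31/34]
  29 → shelf 4 (new)  [load 29/34]
  28 → shelf 5 (new)  [load 28/34]
  25 → shelf 6 (new)  [load 25/34]
  20 → shelf 7 (new)  [load 20/34]
  9 → shelf 6  [load 34/34]
  6 → shelf 5  [load 34/34]
  6 → shelf 7  [load 26/34]
  5 → shelf 4  [load 34/34]
7 shelves opened.

7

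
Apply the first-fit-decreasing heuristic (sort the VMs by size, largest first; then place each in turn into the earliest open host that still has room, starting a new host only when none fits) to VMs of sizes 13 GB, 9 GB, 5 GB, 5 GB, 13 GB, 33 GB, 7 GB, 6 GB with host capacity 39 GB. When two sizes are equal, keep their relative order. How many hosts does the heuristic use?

3

Sorted descending: 33, 13, 13, 9, 7, 6, 5, 5.
  33 → host 1 (new)  [load 33/39]
  13 → host 2 (new)  [load 13/39]
  13 → host 2  [load 26/39]
  9 → host 2  [load 35/39]
  7 → host 3 (new)  [load 7/39]
  6 → host 1  [load 39/39]
  5 → host 3  [load 12/39]
  5 → host 3  [load 17/39]
3 hosts opened.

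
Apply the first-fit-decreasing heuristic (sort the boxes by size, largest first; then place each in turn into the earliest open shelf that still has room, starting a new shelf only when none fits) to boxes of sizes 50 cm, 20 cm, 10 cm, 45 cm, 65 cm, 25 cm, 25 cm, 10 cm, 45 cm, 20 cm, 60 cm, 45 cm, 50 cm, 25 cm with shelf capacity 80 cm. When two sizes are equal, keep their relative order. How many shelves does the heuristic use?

Sorted descending: 65, 60, 50, 50, 45, 45, 45, 25, 25, 25, 20, 20, 10, 10.
  65 → shelf 1 (new)  [load 65/80]
  60 → shelf 2 (new)  [load 60/80]
  50 → shelf 3 (new)  [load 50/80]
  50 → shelf 4 (new)  [load 50/80]
  45 → shelf 5 (new)  [load 45/80]
  45 → shelf 6 (new)  [load 45/80]
  45 → shelf 7 (new)  [load 45/80]
  25 → shelf 3  [load 75/80]
  25 → shelf 4  [load 75/80]
  25 → shelf 5  [load 70/80]
  20 → shelf 2  [load 80/80]
  20 → shelf 6  [load 65/80]
  10 → shelf 1  [load 75/80]
  10 → shelf 5  [load 80/80]
7 shelves opened.

7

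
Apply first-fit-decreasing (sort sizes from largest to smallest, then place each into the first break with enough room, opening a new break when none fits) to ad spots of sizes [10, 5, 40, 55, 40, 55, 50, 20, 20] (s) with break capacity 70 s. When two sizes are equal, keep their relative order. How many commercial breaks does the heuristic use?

5

Sorted descending: 55, 55, 50, 40, 40, 20, 20, 10, 5.
  55 → break 1 (new)  [load 55/70]
  55 → break 2 (new)  [load 55/70]
  50 → break 3 (new)  [load 50/70]
  40 → break 4 (new)  [load 40/70]
  40 → break 5 (new)  [load 40/70]
  20 → break 3  [load 70/70]
  20 → break 4  [load 60/70]
  10 → break 1  [load 65/70]
  5 → break 1  [load 70/70]
5 commercial breaks opened.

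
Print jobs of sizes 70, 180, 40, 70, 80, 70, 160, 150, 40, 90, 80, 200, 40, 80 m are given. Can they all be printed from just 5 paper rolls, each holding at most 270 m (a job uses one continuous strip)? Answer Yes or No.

Yes

A valid assignment using 5 paper rolls:
  roll 1: 200 + 70 = 270
  roll 2: 180 + 90 = 270
  roll 3: 160 + 70 + 40 = 270
  roll 4: 150 + 80 + 40 = 270
  roll 5: 80 + 80 + 70 + 40 = 270
Every load is within 270 m, so 5 paper rolls suffice.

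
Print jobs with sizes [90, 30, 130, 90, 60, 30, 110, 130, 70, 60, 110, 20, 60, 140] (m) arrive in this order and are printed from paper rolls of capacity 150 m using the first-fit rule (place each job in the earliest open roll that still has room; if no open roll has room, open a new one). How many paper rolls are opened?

9

  90 → roll 1 (new)  [load 90/150]
  30 → roll 1  [load 120/150]
  130 → roll 2 (new)  [load 130/150]
  90 → roll 3 (new)  [load 90/150]
  60 → roll 3  [load 150/150]
  30 → roll 1  [load 150/150]
  110 → roll 4 (new)  [load 110/150]
  130 → roll 5 (new)  [load 130/150]
  70 → roll 6 (new)  [load 70/150]
  60 → roll 6  [load 130/150]
  110 → roll 7 (new)  [load 110/150]
  20 → roll 2  [load 150/150]
  60 → roll 8 (new)  [load 60/150]
  140 → roll 9 (new)  [load 140/150]
9 paper rolls opened.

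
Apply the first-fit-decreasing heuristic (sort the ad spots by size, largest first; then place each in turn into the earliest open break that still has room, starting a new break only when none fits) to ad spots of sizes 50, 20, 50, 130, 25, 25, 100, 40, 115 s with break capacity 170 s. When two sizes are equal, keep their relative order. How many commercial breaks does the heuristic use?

4

Sorted descending: 130, 115, 100, 50, 50, 40, 25, 25, 20.
  130 → break 1 (new)  [load 130/170]
  115 → break 2 (new)  [load 115/170]
  100 → break 3 (new)  [load 100/170]
  50 → break 2  [load 165/170]
  50 → break 3  [load 150/170]
  40 → break 1  [load 170/170]
  25 → break 4 (new)  [load 25/170]
  25 → break 4  [load 50/170]
  20 → break 3  [load 170/170]
4 commercial breaks opened.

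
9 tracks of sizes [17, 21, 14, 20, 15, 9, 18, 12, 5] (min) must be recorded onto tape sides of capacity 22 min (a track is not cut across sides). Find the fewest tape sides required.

Total = 21 + 20 + 18 + 17 + 15 + 14 + 12 + 9 + 5 = 131 min.
Lower bound: ⌈131/22⌉ = 6 tape sides.
Also, 7 tracks each exceed 11 min, and no two of those can share a side, so at least 7 tape sides are needed.
A packing using 7 tape sides:
  side 1: 21 = 21
  side 2: 20 = 20
  side 3: 18 = 18
  side 4: 17 + 5 = 22
  side 5: 15 = 15
  side 6: 14 = 14
  side 7: 12 + 9 = 21
This matches the lower bound, so 7 is optimal.

7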